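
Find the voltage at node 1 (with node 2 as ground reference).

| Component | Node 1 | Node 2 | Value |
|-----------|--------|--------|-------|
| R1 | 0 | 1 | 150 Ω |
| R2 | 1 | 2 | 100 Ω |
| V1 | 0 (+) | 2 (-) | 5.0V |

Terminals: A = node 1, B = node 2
Nodal analysis, taking node 2 as the 0 V reference.
Source V1 fixes V_0 = 5 V.
KCL at each unknown node (sum of currents leaving = 0; resistances in Ω):
  Node 1: (V_1 - 5)/150 + (V_1 - 0)/100 = 0
Collecting terms: 0.01667 × V_1 = 0.03333  =>  V_1 = 2 V
The requested potential is V_1 = 2 V.

Final answer: V_1 = 2 V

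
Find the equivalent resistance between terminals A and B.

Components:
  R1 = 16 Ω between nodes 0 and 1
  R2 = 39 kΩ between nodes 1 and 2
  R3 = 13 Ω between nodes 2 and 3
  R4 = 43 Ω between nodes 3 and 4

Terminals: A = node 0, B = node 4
Reduce the network between node 0 (A) and node 4 (B) by series/parallel combination:
  Rs1 = R1 + R2 (series, joined only at node 1) = 16 + 39000 = 39020 Ω
  Rs2 = R3 + Rs1 (series, joined only at node 2) = 13 + 39020 = 39030 Ω
  Rs3 = R4 + Rs2 (series, joined only at node 3) = 43 + 39030 = 39070 Ω
R_eq = 39.07 kΩ

Final answer: 39.07 kΩ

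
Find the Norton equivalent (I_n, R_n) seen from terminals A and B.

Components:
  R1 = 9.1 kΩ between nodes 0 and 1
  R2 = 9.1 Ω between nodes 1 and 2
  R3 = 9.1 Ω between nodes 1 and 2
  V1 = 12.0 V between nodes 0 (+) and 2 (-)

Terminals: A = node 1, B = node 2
Find the Thévenin equivalent first; then I_n = V_th/R_th and R_n = R_th.
Step 1 — V_th is the open-circuit voltage V_A - V_B (nothing connected across the terminals).
Nodal analysis, taking node 2 as the 0 V reference.
Source V1 fixes V_0 = 12 V.
KCL at each unknown node (sum of currents leaving = 0; resistances in Ω):
  Node 1: (V_1 - 12)/9100 + (V_1 - 0)/9.1 + (V_1 - 0)/9.1 = 0
Collecting terms: 0.2199 × V_1 = 0.001319  =>  V_1 = 0.005997 V
V_th = V_1 - V_2 = 0.005997 - 0 = 0.005997 V
Step 2 — R_th: zero the source — replace V1 by a short circuit (node 2 merges into node 0) — and find the resistance seen between A (node 1) and B (node 0).
Reduce the network between node 1 (A) and node 0 (B) by series/parallel combination:
  Rp1 = R1 ‖ R2 ‖ R3 (parallel, all between nodes 0 and 1) = 1/(1/9100 + 1/9.1 + 1/9.1) = 4.548 Ω
R_th = 4.548 Ω
I_n = V_th/R_th = 0.005997/4.548 = 0.001319 A, and R_n = R_th = 4.548 Ω

Final answer: I_n = 0.001319 A, R_n = 4.548 Ω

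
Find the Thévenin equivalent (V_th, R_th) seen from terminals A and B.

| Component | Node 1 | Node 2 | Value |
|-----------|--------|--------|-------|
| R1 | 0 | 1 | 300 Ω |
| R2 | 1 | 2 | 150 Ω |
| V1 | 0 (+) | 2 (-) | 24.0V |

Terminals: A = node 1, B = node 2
Step 1 — V_th is the open-circuit voltage V_A - V_B (nothing connected across the terminals).
Nodal analysis, taking node 2 as the 0 V reference.
Source V1 fixes V_0 = 24 V.
KCL at each unknown node (sum of currents leaving = 0; resistances in Ω):
  Node 1: (V_1 - 24)/300 + (V_1 - 0)/150 = 0
Collecting terms: 0.01 × V_1 = 0.08  =>  V_1 = 8 V
V_th = V_1 - V_2 = 8 - 0 = 8 V
Step 2 — R_th: zero the source — replace V1 by a short circuit (node 2 merges into node 0) — and find the resistance seen between A (node 1) and B (node 0).
Reduce the network between node 1 (A) and node 0 (B) by series/parallel combination:
  Rp1 = R1 ‖ R2 (parallel, both between nodes 0 and 1) = 1/(1/300 + 1/150) = 100 Ω
R_th = 100 Ω

Final answer: V_th = 8 V, R_th = 100 Ω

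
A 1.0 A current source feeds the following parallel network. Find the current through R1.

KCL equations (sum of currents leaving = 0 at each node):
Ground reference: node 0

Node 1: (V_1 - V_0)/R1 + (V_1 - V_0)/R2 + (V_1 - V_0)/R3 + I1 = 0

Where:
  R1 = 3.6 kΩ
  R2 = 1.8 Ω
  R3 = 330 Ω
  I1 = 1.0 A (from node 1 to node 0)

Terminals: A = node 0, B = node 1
All resistors sit directly between nodes 0 and 1, so they are in parallel and share one voltage V; the full source current 1 A splits among them.
1/R_par = 1/3600 + 1/1.8 + 1/330 = 0.5589 S  =>  R_par = 1.789 Ω
V = I × R_par = 1 × 1.789 = 1.789 V
I_R1 = V/R1 = 1.789/3600 = 0.000497 A

Final answer: 0.000497 A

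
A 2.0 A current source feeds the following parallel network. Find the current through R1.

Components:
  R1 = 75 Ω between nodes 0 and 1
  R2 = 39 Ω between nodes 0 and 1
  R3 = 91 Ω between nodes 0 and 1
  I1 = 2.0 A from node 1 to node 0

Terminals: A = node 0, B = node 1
All resistors sit directly between nodes 0 and 1, so they are in parallel and share one voltage V; the full source current 2 A splits among them.
1/R_par = 1/75 + 1/39 + 1/91 = 0.04996 S  =>  R_par = 20.01 Ω
V = I × R_par = 2 × 20.01 = 40.03 V
I_R1 = V/R1 = 40.03/75 = 0.5337 A

Final answer: 0.5337 A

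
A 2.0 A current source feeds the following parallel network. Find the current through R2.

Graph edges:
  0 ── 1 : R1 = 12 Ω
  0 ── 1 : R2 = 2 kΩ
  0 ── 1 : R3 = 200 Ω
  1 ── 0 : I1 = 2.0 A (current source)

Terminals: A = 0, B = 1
All resistors sit directly between nodes 0 and 1, so they are in parallel and share one voltage V; the full source current 2 A splits among them.
1/R_par = 1/12 + 1/2000 + 1/200 = 0.08883 S  =>  R_par = 11.26 Ω
V = I × R_par = 2 × 11.26 = 22.51 V
I_R2 = V/R2 = 22.51/2000 = 0.01126 A

Final answer: 0.01126 A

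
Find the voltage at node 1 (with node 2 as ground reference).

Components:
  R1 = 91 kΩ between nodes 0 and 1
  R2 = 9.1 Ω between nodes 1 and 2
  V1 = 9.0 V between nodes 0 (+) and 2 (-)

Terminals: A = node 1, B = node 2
Nodal analysis, taking node 2 as the 0 V reference.
Source V1 fixes V_0 = 9 V.
KCL at each unknown node (sum of currents leaving = 0; resistances in Ω):
  Node 1: (V_1 - 9)/91000 + (V_1 - 0)/9.1 = 0
Collecting terms: 0.1099 × V_1 = 0.0000989  =>  V_1 = 0.0008999 V
The requested potential is V_1 = 0.0008999 V.

Final answer: V_1 = 0.0008999 V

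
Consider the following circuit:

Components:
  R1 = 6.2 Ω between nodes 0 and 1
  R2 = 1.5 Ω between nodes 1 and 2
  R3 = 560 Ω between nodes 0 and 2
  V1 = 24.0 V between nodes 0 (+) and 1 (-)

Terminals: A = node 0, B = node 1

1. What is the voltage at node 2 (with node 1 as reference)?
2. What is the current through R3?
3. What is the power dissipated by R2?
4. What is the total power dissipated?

Nodal analysis, taking node 1 as the 0 V reference.
Source V1 fixes V_0 = 24 V.
KCL at each unknown node (sum of currents leaving = 0; resistances in Ω):
  Node 2: (V_2 - 0)/1.5 + (V_2 - 24)/560 = 0
Collecting terms: 0.6685 × V_2 = 0.04286  =>  V_2 = 0.06411 V
Part 1:
  Read off the nodal solution: V_2 = 0.06411 V
Part 2:
  I_R3 = (V_0 - V_2)/R3 = (24 - 0.06411)/560 = 0.04274 A
  Magnitude: I_R3 = 0.04274 A
Part 3:
  I_R2 = (V_1 - V_2)/R2 = (0 - 0.06411)/1.5 = -0.04274 A
  P_R2 = I_R2² × R2 = (-0.04274)² × 1.5 = 0.00274 W
Part 4:
  Power in each resistor, P = (ΔV)²/R:
    P_R1 = (24 - 0)²/6.2 = 92.9 W
    P_R2 = (0 - 0.06411)²/1.5 = 0.00274 W
    P_R3 = (24 - 0.06411)²/560 = 1.023 W
  P_total = P_R1 + P_R2 + P_R3 = 93.93 W

Final answers:
1. V_2 = 0.06411 V
2. I_R3 = 0.04274 A
3. P_R2 = 0.00274 W
4. P_total = 93.93 W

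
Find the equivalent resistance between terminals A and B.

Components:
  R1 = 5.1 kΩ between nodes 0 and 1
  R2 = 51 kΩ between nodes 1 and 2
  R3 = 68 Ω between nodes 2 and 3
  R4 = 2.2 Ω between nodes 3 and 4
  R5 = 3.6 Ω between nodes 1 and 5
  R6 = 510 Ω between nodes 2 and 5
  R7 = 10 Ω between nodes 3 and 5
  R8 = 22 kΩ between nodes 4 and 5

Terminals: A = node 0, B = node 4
The network is not a plain series/parallel combination. Inject a 1 A test current into terminal A (node 0) and return it from terminal B (node 4); then R_eq = V_A / (1 A).
Nodal analysis, taking node 4 as the 0 V reference.
Current source I_test pushes 1 A into node 0 and draws it out of node 4.
KCL at each unknown node (sum of currents leaving = 0; resistances in Ω):
  Node 0: (V_0 - V_1)/5100 - 1 = 0
  Node 1: (V_1 - V_0)/5100 + (V_1 - V_2)/51000 + (V_1 - V_5)/3.6 = 0
  Node 2: (V_2 - V_1)/51000 + (V_2 - V_3)/68 + (V_2 - V_5)/510 = 0
  Node 3: (V_3 - V_2)/68 + (V_3 - 0)/2.2 + (V_3 - V_5)/10 = 0
  Node 5: (V_5 - V_1)/3.6 + (V_5 - V_2)/510 + (V_5 - V_3)/10 + (V_5 - 0)/22000 = 0
Collecting terms (coefficients in siemens):
  0.0001961·V_0 - 0.0001961·V_1 = 1
  0.278·V_1 - 0.0001961·V_0 - 0.00001961·V_2 - 0.2778·V_5 = 0
  0.01669·V_2 - 0.00001961·V_1 - 0.01471·V_3 - 0.001961·V_5 = 0
  0.5693·V_3 - 0.01471·V_2 - 0.1·V_5 = 0
  0.3798·V_5 - 0.2778·V_1 - 0.001961·V_2 - 0.1·V_3 = 0
Solving these 5 simultaneous equations (Gaussian elimination) gives:
  V_0 = 5116 V, V_1 = 15.62 V, V_2 = 3.369 V, V_3 = 2.199 V
  V_5 = 12.02 V
R_eq = V_0 / 1 A = 5116 Ω = 5.116 kΩ

Final answer: 5.116 kΩ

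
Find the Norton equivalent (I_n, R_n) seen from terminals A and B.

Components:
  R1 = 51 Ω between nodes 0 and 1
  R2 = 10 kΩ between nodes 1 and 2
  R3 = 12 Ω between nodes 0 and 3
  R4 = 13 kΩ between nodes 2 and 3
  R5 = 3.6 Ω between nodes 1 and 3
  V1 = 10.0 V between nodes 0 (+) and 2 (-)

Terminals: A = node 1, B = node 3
Find the Thévenin equivalent first; then I_n = V_th/R_th and R_n = R_th.
Step 1 — V_th is the open-circuit voltage V_A - V_B (nothing connected across the terminals).
Nodal analysis, taking node 2 as the 0 V reference.
Source V1 fixes V_0 = 10 V.
KCL at each unknown node (sum of currents leaving = 0; resistances in Ω):
  Node 1: (V_1 - 10)/51 + (V_1 - 0)/10000 + (V_1 - V_3)/3.6 = 0
  Node 3: (V_3 - 10)/12 + (V_3 - 0)/13000 + (V_3 - V_1)/3.6 = 0
Collecting terms (coefficients in siemens):
  0.2975·V_1 - 0.2778·V_3 = 0.1961
  0.3612·V_3 - 0.2778·V_1 = 0.8333
Determinant D = (0.2975)(0.3612) - (-0.2778)(-0.2778) = 0.03029
V_1 = [(0.1961)(0.3612) - (-0.2778)(0.8333)]/D = 9.981 V
V_3 = [(0.2975)(0.8333) - (0.1961)(-0.2778)]/D = 9.983 V
V_th = V_1 - V_3 = 9.981 - 9.983 = -0.002253 V
Step 2 — R_th: zero the source — replace V1 by a short circuit (node 2 merges into node 0) — and find the resistance seen between A (node 1) and B (node 3).
Reduce the network between node 1 (A) and node 3 (B) by series/parallel combination:
  Rp1 = R1 ‖ R2 (parallel, both between nodes 0 and 1) = 1/(1/51 + 1/10000) = 50.74 Ω
  Rp2 = R3 ‖ R4 (parallel, both between nodes 0 and 3) = 1/(1/12 + 1/13000) = 11.99 Ω
  Rs1 = Rp1 + Rp2 (series, joined only at node 0) = 50.74 + 11.99 = 62.73 Ω
  Rp3 = R5 ‖ Rs1 (parallel, both between nodes 1 and 3) = 1/(1/3.6 + 1/62.73) = 3.405 Ω
R_th = 3.405 Ω
I_n = V_th/R_th = -0.002253/3.405 = -0.0006619 A, and R_n = R_th = 3.405 Ω

Final answer: I_n = -0.0006619 A, R_n = 3.405 Ω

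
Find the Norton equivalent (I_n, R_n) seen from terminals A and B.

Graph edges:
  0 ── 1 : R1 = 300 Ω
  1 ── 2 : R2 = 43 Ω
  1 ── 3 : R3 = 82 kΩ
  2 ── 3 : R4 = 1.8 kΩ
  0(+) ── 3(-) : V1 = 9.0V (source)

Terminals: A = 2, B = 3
Find the Thévenin equivalent first; then I_n = V_th/R_th and R_n = R_th.
Step 1 — V_th is the open-circuit voltage V_A - V_B (nothing connected across the terminals).
Nodal analysis, taking node 3 as the 0 V reference.
Source V1 fixes V_0 = 9 V.
KCL at each unknown node (sum of currents leaving = 0; resistances in Ω):
  Node 1: (V_1 - 9)/300 + (V_1 - V_2)/43 + (V_1 - 0)/82000 = 0
  Node 2: (V_2 - V_1)/43 + (V_2 - 0)/1800 = 0
Collecting terms (coefficients in siemens):
  0.0266·V_1 - 0.02326·V_2 = 0.03
  0.02381·V_2 - 0.02326·V_1 = 0
Determinant D = (0.0266)(0.02381) - (-0.02326)(-0.02326) = 0.00009258
V_1 = [(0.03)(0.02381) - (-0.02326)(0)]/D = 7.716 V
V_2 = [(0.0266)(0) - (0.03)(-0.02326)]/D = 7.536 V
V_th = V_2 - V_3 = 7.536 - 0 = 7.536 V
Step 2 — R_th: zero the source — replace V1 by a short circuit (node 3 merges into node 0) — and find the resistance seen between A (node 2) and B (node 0).
Reduce the network between node 2 (A) and node 0 (B) by series/parallel combination:
  Rp1 = R1 ‖ R3 (parallel, both between nodes 0 and 1) = 1/(1/300 + 1/82000) = 298.9 Ω
  Rs1 = R2 + Rp1 (series, joined only at node 1) = 43 + 298.9 = 341.9 Ω
  Rp2 = R4 ‖ Rs1 (parallel, both between nodes 0 and 2) = 1/(1/1800 + 1/341.9) = 287.3 Ω
R_th = 287.3 Ω
I_n = V_th/R_th = 7.536/287.3 = 0.02623 A, and R_n = R_th = 287.3 Ω

Final answer: I_n = 0.02623 A, R_n = 287.3 Ω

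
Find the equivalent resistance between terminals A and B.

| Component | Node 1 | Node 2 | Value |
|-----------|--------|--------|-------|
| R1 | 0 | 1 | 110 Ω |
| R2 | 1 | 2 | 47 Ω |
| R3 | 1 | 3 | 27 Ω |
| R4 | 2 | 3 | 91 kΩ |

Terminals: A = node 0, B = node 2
Reduce the network between node 0 (A) and node 2 (B) by series/parallel combination:
  Rs1 = R3 + R4 (series, joined only at node 3) = 27 + 91000 = 91030 Ω
  Rp1 = R2 ‖ Rs1 (parallel, both between nodes 1 and 2) = 1/(1/47 + 1/91030) = 46.98 Ω
  Rs2 = R1 + Rp1 (series, joined only at node 1) = 110 + 46.98 = 157 Ω
R_eq = 157 Ω

Final answer: 157 Ω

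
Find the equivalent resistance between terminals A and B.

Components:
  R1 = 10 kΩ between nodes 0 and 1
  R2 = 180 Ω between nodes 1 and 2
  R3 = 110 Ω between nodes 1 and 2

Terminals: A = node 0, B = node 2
Reduce the network between node 0 (A) and node 2 (B) by series/parallel combination:
  Rp1 = R2 ‖ R3 (parallel, both between nodes 1 and 2) = 1/(1/180 + 1/110) = 68.28 Ω
  Rs1 = R1 + Rp1 (series, joined only at node 1) = 10000 + 68.28 = 10070 Ω
R_eq = 10.07 kΩ

Final answer: 10.07 kΩ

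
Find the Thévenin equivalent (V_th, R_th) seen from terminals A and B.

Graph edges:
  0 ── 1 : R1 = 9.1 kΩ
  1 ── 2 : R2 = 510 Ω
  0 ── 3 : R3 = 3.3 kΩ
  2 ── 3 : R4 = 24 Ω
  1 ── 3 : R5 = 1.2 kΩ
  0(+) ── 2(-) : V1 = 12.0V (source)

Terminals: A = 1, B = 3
Step 1 — V_th is the open-circuit voltage V_A - V_B (nothing connected across the terminals).
Nodal analysis, taking node 2 as the 0 V reference.
Source V1 fixes V_0 = 12 V.
KCL at each unknown node (sum of currents leaving = 0; resistances in Ω):
  Node 1: (V_1 - 12)/9100 + (V_1 - 0)/510 + (V_1 - V_3)/1200 = 0
  Node 3: (V_3 - 12)/3300 + (V_3 - 0)/24 + (V_3 - V_1)/1200 = 0
Collecting terms (coefficients in siemens):
  0.002904·V_1 - 0.0008333·V_3 = 0.001319
  0.0428·V_3 - 0.0008333·V_1 = 0.003636
Determinant D = (0.002904)(0.0428) - (-0.0008333)(-0.0008333) = 0.0001236
V_1 = [(0.001319)(0.0428) - (-0.0008333)(0.003636)]/D = 0.4812 V
V_3 = [(0.002904)(0.003636) - (0.001319)(-0.0008333)]/D = 0.09432 V
V_th = V_1 - V_3 = 0.4812 - 0.09432 = 0.3868 V
Step 2 — R_th: zero the source — replace V1 by a short circuit (node 2 merges into node 0) — and find the resistance seen between A (node 1) and B (node 3).
Reduce the network between node 1 (A) and node 3 (B) by series/parallel combination:
  Rp1 = R1 ‖ R2 (parallel, both between nodes 0 and 1) = 1/(1/9100 + 1/510) = 482.9 Ω
  Rp2 = R3 ‖ R4 (parallel, both between nodes 0 and 3) = 1/(1/3300 + 1/24) = 23.83 Ω
  Rs1 = Rp1 + Rp2 (series, joined only at node 0) = 482.9 + 23.83 = 506.8 Ω
  Rp3 = R5 ‖ Rs1 (parallel, both between nodes 1 and 3) = 1/(1/1200 + 1/506.8) = 356.3 Ω
R_th = 356.3 Ω

Final answer: V_th = 0.3868 V, R_th = 356.3 Ω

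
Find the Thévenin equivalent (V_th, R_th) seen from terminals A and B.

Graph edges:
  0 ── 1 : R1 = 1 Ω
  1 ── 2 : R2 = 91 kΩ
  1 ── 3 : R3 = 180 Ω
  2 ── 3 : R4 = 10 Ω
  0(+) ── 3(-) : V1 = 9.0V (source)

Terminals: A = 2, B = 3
Step 1 — V_th is the open-circuit voltage V_A - V_B (nothing connected across the terminals).
Nodal analysis, taking node 3 as the 0 V reference.
Source V1 fixes V_0 = 9 V.
KCL at each unknown node (sum of currents leaving = 0; resistances in Ω):
  Node 1: (V_1 - 9)/1 + (V_1 - V_2)/91000 + (V_1 - 0)/180 = 0
  Node 2: (V_2 - V_1)/91000 + (V_2 - 0)/10 = 0
Collecting terms (coefficients in siemens):
  1.006·V_1 - 0.00001099·V_2 = 9
  0.1·V_2 - 0.00001099·V_1 = 0
Determinant D = (1.006)(0.1) - (-0.00001099)(-0.00001099) = 0.1006
V_1 = [(9)(0.1) - (-0.00001099)(0)]/D = 8.95 V
V_2 = [(1.006)(0) - (9)(-0.00001099)]/D = 0.0009834 V
V_th = V_2 - V_3 = 0.0009834 - 0 = 0.0009834 V
Step 2 — R_th: zero the source — replace V1 by a short circuit (node 3 merges into node 0) — and find the resistance seen between A (node 2) and B (node 0).
Reduce the network between node 2 (A) and node 0 (B) by series/parallel combination:
  Rp1 = R1 ‖ R3 (parallel, both between nodes 0 and 1) = 1/(1/1 + 1/180) = 0.9945 Ω
  Rs1 = R2 + Rp1 (series, joined only at node 1) = 91000 + 0.9945 = 91000 Ω
  Rp2 = R4 ‖ Rs1 (parallel, both between nodes 0 and 2) = 1/(1/10 + 1/91000) = 9.999 Ω
R_th = 9.999 Ω

Final answer: V_th = 0.0009834 V, R_th = 9.999 Ω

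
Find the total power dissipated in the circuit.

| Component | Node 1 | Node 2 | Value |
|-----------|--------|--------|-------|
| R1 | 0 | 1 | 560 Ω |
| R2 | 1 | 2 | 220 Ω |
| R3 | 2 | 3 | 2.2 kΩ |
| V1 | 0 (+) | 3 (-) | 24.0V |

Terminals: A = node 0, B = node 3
Nodal analysis, taking node 3 as the 0 V reference.
Source V1 fixes V_0 = 24 V.
KCL at each unknown node (sum of currents leaving = 0; resistances in Ω):
  Node 1: (V_1 - 24)/560 + (V_1 - V_2)/220 = 0
  Node 2: (V_2 - V_1)/220 + (V_2 - 0)/2200 = 0
Collecting terms (coefficients in siemens):
  0.006331·V_1 - 0.004545·V_2 = 0.04286
  0.005·V_2 - 0.004545·V_1 = 0
Determinant D = (0.006331)(0.005) - (-0.004545)(-0.004545) = 0.00001099
V_1 = [(0.04286)(0.005) - (-0.004545)(0)]/D = 19.49 V
V_2 = [(0.006331)(0) - (0.04286)(-0.004545)]/D = 17.72 V
Power in each resistor, P = (ΔV)²/R:
  P_R1 = (24 - 19.49)²/560 = 0.03632 W
  P_R2 = (19.49 - 17.72)²/220 = 0.01427 W
  P_R3 = (17.72 - 0)²/2200 = 0.1427 W
P_total = P_R1 + P_R2 + P_R3 = 0.1933 W

Final answer: 0.1933 W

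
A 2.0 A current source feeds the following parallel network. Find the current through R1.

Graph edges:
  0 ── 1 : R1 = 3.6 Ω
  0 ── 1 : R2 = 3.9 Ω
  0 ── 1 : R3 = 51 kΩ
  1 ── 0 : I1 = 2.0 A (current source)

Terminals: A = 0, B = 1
All resistors sit directly between nodes 0 and 1, so they are in parallel and share one voltage V; the full source current 2 A splits among them.
1/R_par = 1/3.6 + 1/3.9 + 1/51000 = 0.5342 S  =>  R_par = 1.872 Ω
V = I × R_par = 2 × 1.872 = 3.744 V
I_R1 = V/R1 = 3.744/3.6 = 1.04 A

Final answer: 1.04 A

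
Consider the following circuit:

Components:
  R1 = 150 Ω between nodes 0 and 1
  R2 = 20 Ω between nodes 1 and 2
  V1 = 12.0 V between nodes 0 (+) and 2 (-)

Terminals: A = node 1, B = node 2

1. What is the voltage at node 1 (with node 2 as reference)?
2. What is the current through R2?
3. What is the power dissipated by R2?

Nodal analysis, taking node 2 as the 0 V reference.
Source V1 fixes V_0 = 12 V.
KCL at each unknown node (sum of currents leaving = 0; resistances in Ω):
  Node 1: (V_1 - 12)/150 + (V_1 - 0)/20 = 0
Collecting terms: 0.05667 × V_1 = 0.08  =>  V_1 = 1.412 V
Part 1:
  Read off the nodal solution: V_1 = 1.412 V
Part 2:
  I_R2 = (V_1 - V_2)/R2 = (1.412 - 0)/20 = 0.07059 A
  Magnitude: I_R2 = 0.07059 A
Part 3:
  I_R2 = (V_1 - V_2)/R2 = (1.412 - 0)/20 = 0.07059 A
  P_R2 = I_R2² × R2 = (0.07059)² × 20 = 0.09965 W

Final answers:
1. V_1 = 1.412 V
2. I_R2 = 0.07059 A
3. P_R2 = 0.09965 W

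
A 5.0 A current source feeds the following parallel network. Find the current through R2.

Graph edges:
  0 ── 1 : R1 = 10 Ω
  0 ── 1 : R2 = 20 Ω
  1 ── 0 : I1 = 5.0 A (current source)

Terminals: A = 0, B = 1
All resistors sit directly between nodes 0 and 1, so they are in parallel and share one voltage V; the full source current 5 A splits among them.
1/R_par = 1/10 + 1/20 = 0.15 S  =>  R_par = 6.667 Ω
V = I × R_par = 5 × 6.667 = 33.33 V
I_R2 = V/R2 = 33.33/20 = 1.667 A

Final answer: 1.667 A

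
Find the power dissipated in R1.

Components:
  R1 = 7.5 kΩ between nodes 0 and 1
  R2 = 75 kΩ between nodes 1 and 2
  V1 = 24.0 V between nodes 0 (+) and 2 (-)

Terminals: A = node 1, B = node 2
Nodal analysis, taking node 2 as the 0 V reference.
Source V1 fixes V_0 = 24 V.
KCL at each unknown node (sum of currents leaving = 0; resistances in Ω):
  Node 1: (V_1 - 24)/7500 + (V_1 - 0)/75000 = 0
Collecting terms: 0.0001467 × V_1 = 0.0032  =>  V_1 = 21.82 V
I_R1 = (V_0 - V_1)/R1 = (24 - 21.82)/7500 = 0.0002909 A
P_R1 = I_R1² × R1 = (0.0002909)² × 7500 = 0.0006347 W

Final answer: 0.0006347 W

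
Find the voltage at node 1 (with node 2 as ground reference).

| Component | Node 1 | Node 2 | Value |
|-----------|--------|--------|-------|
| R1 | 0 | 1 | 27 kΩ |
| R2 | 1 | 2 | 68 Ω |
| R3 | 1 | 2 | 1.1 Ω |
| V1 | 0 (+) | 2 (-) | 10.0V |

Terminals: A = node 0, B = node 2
Nodal analysis, taking node 2 as the 0 V reference.
Source V1 fixes V_0 = 10 V.
KCL at each unknown node (sum of currents leaving = 0; resistances in Ω):
  Node 1: (V_1 - 10)/27000 + (V_1 - 0)/68 + (V_1 - 0)/1.1 = 0
Collecting terms: 0.9238 × V_1 = 0.0003704  =>  V_1 = 0.0004009 V
The requested potential is V_1 = 0.0004009 V.

Final answer: V_1 = 0.0004009 V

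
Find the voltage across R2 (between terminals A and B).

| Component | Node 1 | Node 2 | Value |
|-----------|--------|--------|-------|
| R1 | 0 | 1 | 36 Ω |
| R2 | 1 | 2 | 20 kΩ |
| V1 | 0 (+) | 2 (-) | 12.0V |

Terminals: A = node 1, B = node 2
R1 and R2 are in series across V1 (node 0 → node 1 → node 2), and the output A–B is taken across R2, so this is a voltage divider.
Series current: I = V1/(R1 + R2) = 12/(36 + 20000) = 12/20040 = 0.0005989 A
V_R2 = I × R2 = V1 × R2/(R1 + R2) = 12 × 20000/20040 = 11.98 V

Final answer: 11.98 V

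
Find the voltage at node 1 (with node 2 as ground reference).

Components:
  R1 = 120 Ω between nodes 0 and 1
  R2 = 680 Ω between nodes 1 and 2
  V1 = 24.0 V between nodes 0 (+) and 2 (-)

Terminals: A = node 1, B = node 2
Nodal analysis, taking node 2 as the 0 V reference.
Source V1 fixes V_0 = 24 V.
KCL at each unknown node (sum of currents leaving = 0; resistances in Ω):
  Node 1: (V_1 - 24)/120 + (V_1 - 0)/680 = 0
Collecting terms: 0.009804 × V_1 = 0.2  =>  V_1 = 20.4 V
The requested potential is V_1 = 20.4 V.

Final answer: V_1 = 20.4 V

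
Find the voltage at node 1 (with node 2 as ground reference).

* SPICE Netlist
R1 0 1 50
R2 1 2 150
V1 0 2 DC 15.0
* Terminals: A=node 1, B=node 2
Nodal analysis, taking node 2 as the 0 V reference.
Source V1 fixes V_0 = 15 V.
KCL at each unknown node (sum of currents leaving = 0; resistances in Ω):
  Node 1: (V_1 - 15)/50 + (V_1 - 0)/150 = 0
Collecting terms: 0.02667 × V_1 = 0.3  =>  V_1 = 11.25 V
The requested potential is V_1 = 11.25 V.

Final answer: V_1 = 11.25 V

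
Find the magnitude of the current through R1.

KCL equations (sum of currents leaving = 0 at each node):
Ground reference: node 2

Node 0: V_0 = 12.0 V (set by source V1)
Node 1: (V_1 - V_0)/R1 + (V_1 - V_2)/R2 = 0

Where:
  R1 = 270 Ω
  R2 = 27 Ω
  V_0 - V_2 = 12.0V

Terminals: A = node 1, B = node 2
Nodal analysis, taking node 2 as the 0 V reference.
Source V1 fixes V_0 = 12 V.
KCL at each unknown node (sum of currents leaving = 0; resistances in Ω):
  Node 1: (V_1 - 12)/270 + (V_1 - 0)/27 = 0
Collecting terms: 0.04074 × V_1 = 0.04444  =>  V_1 = 1.091 V
I_R1 = (V_0 - V_1)/R1 = (12 - 1.091)/270 = 0.0404 A
|I_R1| = 0.0404 A

Final answer: |I_R1| = 0.0404 A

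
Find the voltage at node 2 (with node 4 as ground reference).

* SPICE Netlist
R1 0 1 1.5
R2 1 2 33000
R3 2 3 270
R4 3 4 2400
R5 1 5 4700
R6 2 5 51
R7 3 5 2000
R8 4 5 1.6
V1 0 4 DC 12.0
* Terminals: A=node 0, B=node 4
Nodal analysis, taking node 4 as the 0 V reference.
Source V1 fixes V_0 = 12 V.
KCL at each unknown node (sum of currents leaving = 0; resistances in Ω):
  Node 1: (V_1 - 12)/1.5 + (V_1 - V_2)/33000 + (V_1 - V_5)/4700 = 0
  Node 2: (V_2 - V_1)/33000 + (V_2 - V_3)/270 + (V_2 - V_5)/51 = 0
  Node 3: (V_3 - V_2)/270 + (V_3 - 0)/2400 + (V_3 - V_5)/2000 = 0
  Node 5: (V_5 - V_1)/4700 + (V_5 - V_2)/51 + (V_5 - V_3)/2000 + (V_5 - 0)/1.6 = 0
Collecting terms (coefficients in siemens):
  0.6669·V_1 - 0.0000303·V_2 - 0.0002128·V_5 = 8
  0.02334·V_2 - 0.0000303·V_1 - 0.003704·V_3 - 0.01961·V_5 = 0
  0.00462·V_3 - 0.003704·V_2 - 0.0005·V_5 = 0
  0.6453·V_5 - 0.0002128·V_1 - 0.01961·V_2 - 0.0005·V_3 = 0
Solving these 4 simultaneous equations (Gaussian elimination) gives:
  V_1 = 12 V, V_2 = 0.02241 V, V_3 = 0.01847 V, V_5 = 0.00465 V
The requested potential is V_2 = 0.02241 V.

Final answer: V_2 = 0.02241 V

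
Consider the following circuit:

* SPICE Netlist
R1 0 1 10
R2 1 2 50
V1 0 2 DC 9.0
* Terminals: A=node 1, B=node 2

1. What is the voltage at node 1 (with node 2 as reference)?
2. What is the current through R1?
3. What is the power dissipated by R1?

Nodal analysis, taking node 2 as the 0 V reference.
Source V1 fixes V_0 = 9 V.
KCL at each unknown node (sum of currents leaving = 0; resistances in Ω):
  Node 1: (V_1 - 9)/10 + (V_1 - 0)/50 = 0
Collecting terms: 0.12 × V_1 = 0.9  =>  V_1 = 7.5 V
Part 1:
  Read off the nodal solution: V_1 = 7.5 V
Part 2:
  I_R1 = (V_0 - V_1)/R1 = (9 - 7.5)/10 = 0.15 A
  Magnitude: I_R1 = 0.15 A
Part 3:
  I_R1 = (V_0 - V_1)/R1 = (9 - 7.5)/10 = 0.15 A
  P_R1 = I_R1² × R1 = (0.15)² × 10 = 0.225 W

Final answers:
1. V_1 = 7.5 V
2. I_R1 = 0.15 A
3. P_R1 = 0.225 W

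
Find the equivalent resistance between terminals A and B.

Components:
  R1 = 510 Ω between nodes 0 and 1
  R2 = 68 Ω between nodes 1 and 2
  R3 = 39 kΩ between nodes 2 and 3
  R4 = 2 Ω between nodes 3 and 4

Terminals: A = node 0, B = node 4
Reduce the network between node 0 (A) and node 4 (B) by series/parallel combination:
  Rs1 = R1 + R2 (series, joined only at node 1) = 510 + 68 = 578 Ω
  Rs2 = R3 + Rs1 (series, joined only at node 2) = 39000 + 578 = 39580 Ω
  Rs3 = R4 + Rs2 (series, joined only at node 3) = 2 + 39580 = 39580 Ω
R_eq = 39.58 kΩ

Final answer: 39.58 kΩ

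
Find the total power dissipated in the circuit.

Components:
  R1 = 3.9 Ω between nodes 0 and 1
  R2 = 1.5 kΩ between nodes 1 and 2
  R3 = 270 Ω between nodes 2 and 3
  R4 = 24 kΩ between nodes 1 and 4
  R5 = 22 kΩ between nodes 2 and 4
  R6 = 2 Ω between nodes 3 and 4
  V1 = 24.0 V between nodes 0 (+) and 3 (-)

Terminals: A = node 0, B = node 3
Nodal analysis, taking node 3 as the 0 V reference.
Source V1 fixes V_0 = 24 V.
KCL at each unknown node (sum of currents leaving = 0; resistances in Ω):
  Node 1: (V_1 - 24)/3.9 + (V_1 - V_2)/1500 + (V_1 - V_4)/24000 = 0
  Node 2: (V_2 - V_1)/1500 + (V_2 - 0)/270 + (V_2 - V_4)/22000 = 0
  Node 4: (V_4 - V_1)/24000 + (V_4 - V_2)/22000 + (V_4 - 0)/2 = 0
Collecting terms (coefficients in siemens):
  0.2571·V_1 - 0.0006667·V_2 - 0.00004167·V_4 = 6.154
  0.004416·V_2 - 0.0006667·V_1 - 0.00004545·V_4 = 0
  0.5001·V_4 - 0.00004167·V_1 - 0.00004545·V_2 = 0
Solving these 3 simultaneous equations (Gaussian elimination) gives:
  V_1 = 23.94 V, V_2 = 3.615 V, V_4 = 0.002323 V
Power in each resistor, P = (ΔV)²/R:
  P_R1 = (24 - 23.94)²/3.9 = 0.0008256 W
  P_R2 = (23.94 - 3.615)²/1500 = 0.2755 W
  P_R3 = (3.615 - 0)²/270 = 0.0484 W
  P_R4 = (23.94 - 0.002323)²/24000 = 0.02388 W
  P_R5 = (3.615 - 0.002323)²/22000 = 0.0005932 W
  P_R6 = (0 - 0.002323)²/2 = 0.000002699 W
P_total = P_R1 + P_R2 + P_R3 + P_R4 + P_R5 + P_R6 = 0.3492 W

Final answer: 0.3492 W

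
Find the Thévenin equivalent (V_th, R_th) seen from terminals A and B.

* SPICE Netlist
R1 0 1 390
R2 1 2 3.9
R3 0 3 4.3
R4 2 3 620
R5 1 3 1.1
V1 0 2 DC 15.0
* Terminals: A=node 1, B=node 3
Step 1 — V_th is the open-circuit voltage V_A - V_B (nothing connected across the terminals).
Nodal analysis, taking node 2 as the 0 V reference.
Source V1 fixes V_0 = 15 V.
KCL at each unknown node (sum of currents leaving = 0; resistances in Ω):
  Node 1: (V_1 - 15)/390 + (V_1 - 0)/3.9 + (V_1 - V_3)/1.1 = 0
  Node 3: (V_3 - 15)/4.3 + (V_3 - 0)/620 + (V_3 - V_1)/1.1 = 0
Collecting terms (coefficients in siemens):
  1.168·V_1 - 0.9091·V_3 = 0.03846
  1.143·V_3 - 0.9091·V_1 = 3.488
Determinant D = (1.168)(1.143) - (-0.9091)(-0.9091) = 0.509
V_1 = [(0.03846)(1.143) - (-0.9091)(3.488)]/D = 6.317 V
V_3 = [(1.168)(3.488) - (0.03846)(-0.9091)]/D = 8.075 V
V_th = V_1 - V_3 = 6.317 - 8.075 = -1.757 V
Step 2 — R_th: zero the source — replace V1 by a short circuit (node 2 merges into node 0) — and find the resistance seen between A (node 1) and B (node 3).
Reduce the network between node 1 (A) and node 3 (B) by series/parallel combination:
  Rp1 = R1 ‖ R2 (parallel, both between nodes 0 and 1) = 1/(1/390 + 1/3.9) = 3.861 Ω
  Rp2 = R3 ‖ R4 (parallel, both between nodes 0 and 3) = 1/(1/4.3 + 1/620) = 4.27 Ω
  Rs1 = Rp1 + Rp2 (series, joined only at node 0) = 3.861 + 4.27 = 8.132 Ω
  Rp3 = R5 ‖ Rs1 (parallel, both between nodes 1 and 3) = 1/(1/1.1 + 1/8.132) = 0.9689 Ω
R_th = 0.9689 Ω

Final answer: V_th = -1.757 V, R_th = 0.9689 Ω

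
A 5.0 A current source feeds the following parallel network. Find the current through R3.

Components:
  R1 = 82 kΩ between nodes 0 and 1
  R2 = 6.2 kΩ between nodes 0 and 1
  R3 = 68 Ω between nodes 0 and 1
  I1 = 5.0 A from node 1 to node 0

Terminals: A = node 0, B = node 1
All resistors sit directly between nodes 0 and 1, so they are in parallel and share one voltage V; the full source current 5 A splits among them.
1/R_par = 1/82000 + 1/6200 + 1/68 = 0.01488 S  =>  R_par = 67.21 Ω
V = I × R_par = 5 × 67.21 = 336 V
I_R3 = V/R3 = 336/68 = 4.942 A

Final answer: 4.942 A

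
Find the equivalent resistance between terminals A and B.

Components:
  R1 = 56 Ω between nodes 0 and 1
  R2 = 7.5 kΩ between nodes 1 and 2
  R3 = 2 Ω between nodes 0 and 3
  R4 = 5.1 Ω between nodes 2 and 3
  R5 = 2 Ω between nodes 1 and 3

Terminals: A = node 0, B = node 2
The network is not a plain series/parallel combination. Inject a 1 A test current into terminal A (node 0) and return it from terminal B (node 2); then R_eq = V_A / (1 A).
Nodal analysis, taking node 2 as the 0 V reference.
Current source I_test pushes 1 A into node 0 and draws it out of node 2.
KCL at each unknown node (sum of currents leaving = 0; resistances in Ω):
  Node 0: (V_0 - V_1)/56 + (V_0 - V_3)/2 - 1 = 0
  Node 1: (V_1 - V_0)/56 + (V_1 - 0)/7500 + (V_1 - V_3)/2 = 0
  Node 3: (V_3 - V_0)/2 + (V_3 - V_1)/2 + (V_3 - 0)/5.1 = 0
Collecting terms (coefficients in siemens):
  0.5179·V_0 - 0.01786·V_1 - 0.5·V_3 = 1
  0.518·V_1 - 0.01786·V_0 - 0.5·V_3 = 0
  1.196·V_3 - 0.5·V_0 - 0.5·V_1 = 0
Solving these 3 simultaneous equations (Gaussian elimination) gives:
  V_0 = 7.03 V, V_1 = 5.162 V, V_3 = 5.096 V
R_eq = V_0 / 1 A = 7.03 Ω

Final answer: 7.03 Ω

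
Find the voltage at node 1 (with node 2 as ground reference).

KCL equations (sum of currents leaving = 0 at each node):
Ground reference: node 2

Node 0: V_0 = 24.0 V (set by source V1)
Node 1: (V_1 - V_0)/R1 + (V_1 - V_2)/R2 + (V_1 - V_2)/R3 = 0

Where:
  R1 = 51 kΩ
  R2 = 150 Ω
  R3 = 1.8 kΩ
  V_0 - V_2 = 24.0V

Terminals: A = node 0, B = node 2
Nodal analysis, taking node 2 as the 0 V reference.
Source V1 fixes V_0 = 24 V.
KCL at each unknown node (sum of currents leaving = 0; resistances in Ω):
  Node 1: (V_1 - 24)/51000 + (V_1 - 0)/150 + (V_1 - 0)/1800 = 0
Collecting terms: 0.007242 × V_1 = 0.0004706  =>  V_1 = 0.06498 V
The requested potential is V_1 = 0.06498 V.

Final answer: V_1 = 0.06498 V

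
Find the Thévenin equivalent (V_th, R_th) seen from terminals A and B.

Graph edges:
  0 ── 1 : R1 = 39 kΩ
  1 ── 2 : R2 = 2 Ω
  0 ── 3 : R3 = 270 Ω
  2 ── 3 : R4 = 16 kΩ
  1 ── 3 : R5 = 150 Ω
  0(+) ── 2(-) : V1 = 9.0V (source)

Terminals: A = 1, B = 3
Step 1 — V_th is the open-circuit voltage V_A - V_B (nothing connected across the terminals).
Nodal analysis, taking node 2 as the 0 V reference.
Source V1 fixes V_0 = 9 V.
KCL at each unknown node (sum of currents leaving = 0; resistances in Ω):
  Node 1: (V_1 - 9)/39000 + (V_1 - 0)/2 + (V_1 - V_3)/150 = 0
  Node 3: (V_3 - 9)/270 + (V_3 - 0)/16000 + (V_3 - V_1)/150 = 0
Collecting terms (coefficients in siemens):
  0.5067·V_1 - 0.006667·V_3 = 0.0002308
  0.01043·V_3 - 0.006667·V_1 = 0.03333
Determinant D = (0.5067)(0.01043) - (-0.006667)(-0.006667) = 0.005242
V_1 = [(0.0002308)(0.01043) - (-0.006667)(0.03333)]/D = 0.04285 V
V_3 = [(0.5067)(0.03333) - (0.0002308)(-0.006667)]/D = 3.222 V
V_th = V_1 - V_3 = 0.04285 - 3.222 = -3.18 V
Step 2 — R_th: zero the source — replace V1 by a short circuit (node 2 merges into node 0) — and find the resistance seen between A (node 1) and B (node 3).
Reduce the network between node 1 (A) and node 3 (B) by series/parallel combination:
  Rp1 = R1 ‖ R2 (parallel, both between nodes 0 and 1) = 1/(1/39000 + 1/2) = 2 Ω
  Rp2 = R3 ‖ R4 (parallel, both between nodes 0 and 3) = 1/(1/270 + 1/16000) = 265.5 Ω
  Rs1 = Rp1 + Rp2 (series, joined only at node 0) = 2 + 265.5 = 267.5 Ω
  Rp3 = R5 ‖ Rs1 (parallel, both between nodes 1 and 3) = 1/(1/150 + 1/267.5) = 96.11 Ω
R_th = 96.11 Ω

Final answer: V_th = -3.18 V, R_th = 96.11 Ω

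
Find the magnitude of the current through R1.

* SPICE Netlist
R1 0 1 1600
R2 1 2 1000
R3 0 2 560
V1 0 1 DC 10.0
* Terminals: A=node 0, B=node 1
Nodal analysis, taking node 1 as the 0 V reference.
Source V1 fixes V_0 = 10 V.
KCL at each unknown node (sum of currents leaving = 0; resistances in Ω):
  Node 2: (V_2 - 0)/1000 + (V_2 - 10)/560 = 0
Collecting terms: 0.002786 × V_2 = 0.01786  =>  V_2 = 6.41 V
I_R1 = (V_0 - V_1)/R1 = (10 - 0)/1600 = 0.00625 A
|I_R1| = 0.00625 A

Final answer: |I_R1| = 0.00625 A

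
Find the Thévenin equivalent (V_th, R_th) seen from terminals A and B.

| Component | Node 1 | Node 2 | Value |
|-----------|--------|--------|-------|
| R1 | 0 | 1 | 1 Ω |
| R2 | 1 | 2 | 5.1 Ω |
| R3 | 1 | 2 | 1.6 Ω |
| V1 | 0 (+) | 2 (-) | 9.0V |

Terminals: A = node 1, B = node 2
Step 1 — V_th is the open-circuit voltage V_A - V_B (nothing connected across the terminals).
Nodal analysis, taking node 2 as the 0 V reference.
Source V1 fixes V_0 = 9 V.
KCL at each unknown node (sum of currents leaving = 0; resistances in Ω):
  Node 1: (V_1 - 9)/1 + (V_1 - 0)/5.1 + (V_1 - 0)/1.6 = 0
Collecting terms: 1.821 × V_1 = 9  =>  V_1 = 4.942 V
V_th = V_1 - V_2 = 4.942 - 0 = 4.942 V
Step 2 — R_th: zero the source — replace V1 by a short circuit (node 2 merges into node 0) — and find the resistance seen between A (node 1) and B (node 0).
Reduce the network between node 1 (A) and node 0 (B) by series/parallel combination:
  Rp1 = R1 ‖ R2 ‖ R3 (parallel, all between nodes 0 and 1) = 1/(1/1 + 1/5.1 + 1/1.6) = 0.5491 Ω
R_th = 0.5491 Ω

Final answer: V_th = 4.942 V, R_th = 0.5491 Ω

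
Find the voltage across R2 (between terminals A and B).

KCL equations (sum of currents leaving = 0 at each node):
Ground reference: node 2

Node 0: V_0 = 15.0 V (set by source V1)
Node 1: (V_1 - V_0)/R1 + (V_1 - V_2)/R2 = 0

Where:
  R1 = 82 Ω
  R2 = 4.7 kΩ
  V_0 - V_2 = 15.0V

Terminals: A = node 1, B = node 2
R1 and R2 are in series across V1 (node 0 → node 1 → node 2), and the output A–B is taken across R2, so this is a voltage divider.
Series current: I = V1/(R1 + R2) = 15/(82 + 4700) = 15/4782 = 0.003137 A
V_R2 = I × R2 = V1 × R2/(R1 + R2) = 15 × 4700/4782 = 14.74 V

Final answer: 14.74 V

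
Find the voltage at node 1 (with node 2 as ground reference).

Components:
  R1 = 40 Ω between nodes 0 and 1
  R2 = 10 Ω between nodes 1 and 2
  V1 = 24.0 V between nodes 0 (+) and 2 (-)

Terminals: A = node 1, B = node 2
Nodal analysis, taking node 2 as the 0 V reference.
Source V1 fixes V_0 = 24 V.
KCL at each unknown node (sum of currents leaving = 0; resistances in Ω):
  Node 1: (V_1 - 24)/40 + (V_1 - 0)/10 = 0
Collecting terms: 0.125 × V_1 = 0.6  =>  V_1 = 4.8 V
The requested potential is V_1 = 4.8 V.

Final answer: V_1 = 4.8 V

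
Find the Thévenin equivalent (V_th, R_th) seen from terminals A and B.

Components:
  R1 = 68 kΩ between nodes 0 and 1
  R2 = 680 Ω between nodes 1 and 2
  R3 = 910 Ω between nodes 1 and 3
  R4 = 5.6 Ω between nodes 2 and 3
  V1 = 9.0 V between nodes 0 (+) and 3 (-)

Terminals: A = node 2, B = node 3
Step 1 — V_th is the open-circuit voltage V_A - V_B (nothing connected across the terminals).
Nodal analysis, taking node 3 as the 0 V reference.
Source V1 fixes V_0 = 9 V.
KCL at each unknown node (sum of currents leaving = 0; resistances in Ω):
  Node 1: (V_1 - 9)/68000 + (V_1 - V_2)/680 + (V_1 - 0)/910 = 0
  Node 2: (V_2 - V_1)/680 + (V_2 - 0)/5.6 = 0
Collecting terms (coefficients in siemens):
  0.002584·V_1 - 0.001471·V_2 = 0.0001324
  0.18·V_2 - 0.001471·V_1 = 0
Determinant D = (0.002584)(0.18) - (-0.001471)(-0.001471) = 0.0004631
V_1 = [(0.0001324)(0.18) - (-0.001471)(0)]/D = 0.05146 V
V_2 = [(0.002584)(0) - (0.0001324)(-0.001471)]/D = 0.0004203 V
V_th = V_2 - V_3 = 0.0004203 - 0 = 0.0004203 V
Step 2 — R_th: zero the source — replace V1 by a short circuit (node 3 merges into node 0) — and find the resistance seen between A (node 2) and B (node 0).
Reduce the network between node 2 (A) and node 0 (B) by series/parallel combination:
  Rp1 = R1 ‖ R3 (parallel, both between nodes 0 and 1) = 1/(1/68000 + 1/910) = 898 Ω
  Rs1 = R2 + Rp1 (series, joined only at node 1) = 680 + 898 = 1578 Ω
  Rp2 = R4 ‖ Rs1 (parallel, both between nodes 0 and 2) = 1/(1/5.6 + 1/1578) = 5.58 Ω
R_th = 5.58 Ω

Final answer: V_th = 0.0004203 V, R_th = 5.58 Ω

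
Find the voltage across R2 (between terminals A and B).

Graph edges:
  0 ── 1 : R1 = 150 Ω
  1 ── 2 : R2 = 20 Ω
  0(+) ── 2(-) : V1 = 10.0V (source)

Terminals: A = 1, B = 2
R1 and R2 are in series across V1 (node 0 → node 1 → node 2), and the output A–B is taken across R2, so this is a voltage divider.
Series current: I = V1/(R1 + R2) = 10/(150 + 20) = 10/170 = 0.05882 A
V_R2 = I × R2 = V1 × R2/(R1 + R2) = 10 × 20/170 = 1.176 V

Final answer: 1.176 V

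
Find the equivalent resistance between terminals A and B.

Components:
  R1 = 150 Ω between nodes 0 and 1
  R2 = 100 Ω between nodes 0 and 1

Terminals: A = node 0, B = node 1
Reduce the network between node 0 (A) and node 1 (B) by series/parallel combination:
  Rp1 = R1 ‖ R2 (parallel, both between nodes 0 and 1) = 1/(1/150 + 1/100) = 60 Ω
R_eq = 60 Ω

Final answer: 60 Ω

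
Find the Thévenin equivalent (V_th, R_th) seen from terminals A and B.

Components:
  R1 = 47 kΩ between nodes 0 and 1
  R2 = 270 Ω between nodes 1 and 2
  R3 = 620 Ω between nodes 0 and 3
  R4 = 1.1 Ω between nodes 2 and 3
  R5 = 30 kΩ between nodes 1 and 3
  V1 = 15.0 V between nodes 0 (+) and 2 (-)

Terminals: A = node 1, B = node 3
Step 1 — V_th is the open-circuit voltage V_A - V_B (nothing connected across the terminals).
Nodal analysis, taking node 2 as the 0 V reference.
Source V1 fixes V_0 = 15 V.
KCL at each unknown node (sum of currents leaving = 0; resistances in Ω):
  Node 1: (V_1 - 15)/47000 + (V_1 - 0)/270 + (V_1 - V_3)/30000 = 0
  Node 3: (V_3 - 15)/620 + (V_3 - 0)/1.1 + (V_3 - V_1)/30000 = 0
Collecting terms (coefficients in siemens):
  0.003758·V_1 - 0.00003333·V_3 = 0.0003191
  0.9107·V_3 - 0.00003333·V_1 = 0.02419
Determinant D = (0.003758)(0.9107) - (-0.00003333)(-0.00003333) = 0.003423
V_1 = [(0.0003191)(0.9107) - (-0.00003333)(0.02419)]/D = 0.08515 V
V_3 = [(0.003758)(0.02419) - (0.0003191)(-0.00003333)]/D = 0.02657 V
V_th = V_1 - V_3 = 0.08515 - 0.02657 = 0.05859 V
Step 2 — R_th: zero the source — replace V1 by a short circuit (node 2 merges into node 0) — and find the resistance seen between A (node 1) and B (node 3).
Reduce the network between node 1 (A) and node 3 (B) by series/parallel combination:
  Rp1 = R1 ‖ R2 (parallel, both between nodes 0 and 1) = 1/(1/47000 + 1/270) = 268.5 Ω
  Rp2 = R3 ‖ R4 (parallel, both between nodes 0 and 3) = 1/(1/620 + 1/1.1) = 1.098 Ω
  Rs1 = Rp1 + Rp2 (series, joined only at node 0) = 268.5 + 1.098 = 269.6 Ω
  Rp3 = R5 ‖ Rs1 (parallel, both between nodes 1 and 3) = 1/(1/30000 + 1/269.6) = 267.2 Ω
R_th = 267.2 Ω

Final answer: V_th = 0.05859 V, R_th = 267.2 Ω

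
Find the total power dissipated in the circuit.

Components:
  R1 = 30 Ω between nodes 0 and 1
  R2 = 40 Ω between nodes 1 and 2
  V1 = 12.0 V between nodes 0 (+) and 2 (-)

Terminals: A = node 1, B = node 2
Nodal analysis, taking node 2 as the 0 V reference.
Source V1 fixes V_0 = 12 V.
KCL at each unknown node (sum of currents leaving = 0; resistances in Ω):
  Node 1: (V_1 - 12)/30 + (V_1 - 0)/40 = 0
Collecting terms: 0.05833 × V_1 = 0.4  =>  V_1 = 6.857 V
Power in each resistor, P = (ΔV)²/R:
  P_R1 = (12 - 6.857)²/30 = 0.8816 W
  P_R2 = (6.857 - 0)²/40 = 1.176 W
P_total = P_R1 + P_R2 = 2.057 W

Final answer: 2.057 W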